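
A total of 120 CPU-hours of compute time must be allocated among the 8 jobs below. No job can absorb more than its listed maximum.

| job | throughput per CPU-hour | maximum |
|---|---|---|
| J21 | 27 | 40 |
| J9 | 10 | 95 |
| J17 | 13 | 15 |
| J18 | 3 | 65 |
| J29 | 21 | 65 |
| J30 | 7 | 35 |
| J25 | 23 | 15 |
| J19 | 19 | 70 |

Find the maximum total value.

2790

Rank by throughput per CPU-hour: J21 27 > J25 23 > J29 21 > J19 19 > J17 13 > J9 10 > J30 7 > J18 3.
J21: +40 to 40 (cap) ; 80 left.
J25 takes 15 to reach its cap of 15 ; 65 left.
Give J29 65 to hit its cap of 65 ; 0 left.
Total = 27×40 + 21×65 + 23×15 = 2790.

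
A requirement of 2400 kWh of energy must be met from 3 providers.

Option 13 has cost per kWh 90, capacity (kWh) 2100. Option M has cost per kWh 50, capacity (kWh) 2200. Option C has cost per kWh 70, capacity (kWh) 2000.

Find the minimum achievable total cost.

Fill from the cheapest provider first.
Option M (50): use full 2200 → 200 kWh to go.
Option C (70): take the remaining 200 → done.
Option 13: unused.
Cost = 2200×50 + 200×70 = 124000.

124000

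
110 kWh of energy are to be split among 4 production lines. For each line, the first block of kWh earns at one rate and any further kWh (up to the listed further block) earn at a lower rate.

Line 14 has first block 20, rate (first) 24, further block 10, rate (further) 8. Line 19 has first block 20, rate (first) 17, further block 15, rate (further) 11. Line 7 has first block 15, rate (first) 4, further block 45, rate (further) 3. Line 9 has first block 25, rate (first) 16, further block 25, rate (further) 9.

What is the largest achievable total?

Order all 8 blocks by rate: Line 14/tier1 24 > Line 19/tier1 17 > Line 9/tier1 16 > Line 19/tier2 11 > Line 9/tier2 9 > Line 14/tier2 8 > Line 7/tier1 4 > Line 7/tier2 3.
Line 14 tier1 at 24: fill all 20 ; 90 left.
Line 19/tier1 (17): +20 ; 70 left.
Fill Line 9 tier1 block (25 at 16) ; 45 left.
Fill Line 19 tier2 block (15 at 11) ; 30 left.
Line 9/tier2 (9): +25 ; 5 left.
Line 14/tier2: +5 of 10 at 8; pool empty.
Total = 24×20 + 17×20 + 16×25 + 11×15 + 9×25 + 8×5 = 1650.

1650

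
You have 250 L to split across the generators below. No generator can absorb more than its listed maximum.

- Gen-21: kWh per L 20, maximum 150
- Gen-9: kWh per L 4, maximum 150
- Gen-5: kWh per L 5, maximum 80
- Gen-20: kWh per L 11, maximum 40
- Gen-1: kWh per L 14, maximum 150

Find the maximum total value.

4400

Highest kWh per L first: Gen-21 20 > Gen-1 14 > Gen-20 11 > Gen-5 5 > Gen-9 4.
Give Gen-21 150 to hit its cap of 150 ; 100 left.
Gen-1: +100 (room for 150) → 100. Pool exhausted.
Total = 20×150 + 14×100 = 4400.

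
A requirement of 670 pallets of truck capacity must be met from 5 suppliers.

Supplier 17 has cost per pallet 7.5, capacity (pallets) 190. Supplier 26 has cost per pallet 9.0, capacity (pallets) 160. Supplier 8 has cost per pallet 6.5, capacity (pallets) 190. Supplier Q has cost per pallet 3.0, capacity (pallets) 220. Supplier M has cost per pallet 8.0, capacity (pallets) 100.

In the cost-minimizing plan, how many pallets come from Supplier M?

70

Fill from the cheapest supplier first.
Supplier Q at 3.0: take all 220 pallets → 450 still needed.
Supplier 8 (6.5): use full 190 → 260 pallets to go.
Supplier 17 (7.5): use full 190 → 70 pallets to go.
Take 70 from Supplier M at 8.0 to finish.
Supplier 26: unused.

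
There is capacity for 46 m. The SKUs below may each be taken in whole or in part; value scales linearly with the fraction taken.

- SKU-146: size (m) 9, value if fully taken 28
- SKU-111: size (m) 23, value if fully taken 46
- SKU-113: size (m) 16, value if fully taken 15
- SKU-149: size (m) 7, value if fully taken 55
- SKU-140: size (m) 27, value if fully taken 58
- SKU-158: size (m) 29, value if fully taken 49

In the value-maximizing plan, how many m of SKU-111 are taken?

3

Rank by value-to-size ratio: SKU-149 55/7≈7.86, SKU-146 28/9≈3.11, SKU-140 58/27≈2.15, SKU-111 46/23≈2, SKU-158 49/29≈1.69, SKU-113 15/16≈0.938.
Take all of SKU-149 (7 m, value 55) ; 39 m left.
SKU-146: take in full, 9 m for value 28 ; 30 left.
All 27 m of SKU-140 fit (value 58) ; 3 remain.
Only 3 m remain; take 3/23 of SKU-111 for value 46×3/23 = 6.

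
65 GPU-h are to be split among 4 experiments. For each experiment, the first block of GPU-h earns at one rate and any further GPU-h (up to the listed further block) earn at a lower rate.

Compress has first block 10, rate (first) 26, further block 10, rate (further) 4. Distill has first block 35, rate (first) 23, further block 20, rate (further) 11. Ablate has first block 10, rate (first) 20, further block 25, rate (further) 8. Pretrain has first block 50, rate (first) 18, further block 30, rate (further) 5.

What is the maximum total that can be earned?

Treat each block as its own option and order by rate: Compress/first 26 > Distill/first 23 > Ablate/first 20 > Pretrain/first 18 > Distill/second 11 > Ablate/second 8 > Pretrain/second 5 > Compress/second 4.
Compress/first (26): +10 — 55 left.
Distill/first (23): +35 — 20 left.
Ablate first at 20: fill all 10 — 10 left.
10 remain; put them into Pretrain first at 18.
Total = 26×10 + 23×35 + 20×10 + 18×10 = 1445.

1445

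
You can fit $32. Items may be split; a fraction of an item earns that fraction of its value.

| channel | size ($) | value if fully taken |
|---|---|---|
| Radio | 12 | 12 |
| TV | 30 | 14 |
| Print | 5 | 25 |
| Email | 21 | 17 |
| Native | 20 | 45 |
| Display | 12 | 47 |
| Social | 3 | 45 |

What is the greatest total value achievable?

Rank by value-to-size ratio: Social 45/3≈15, Print 25/5≈5, Display 47/12≈3.92, Native 45/20≈2.25, Radio 12/12≈1, Email 17/21≈0.81, TV 14/30≈0.467.
Take all of Social (3 $, value 45) → 29 $ left.
Print: take in full, 5 $ for value 25 → 24 left.
Display: take in full, 12 $ for value 47 → 12 left.
Fill the last 12 $ with part of Native: 12/20 of it earns 27.
Total value = 144.

144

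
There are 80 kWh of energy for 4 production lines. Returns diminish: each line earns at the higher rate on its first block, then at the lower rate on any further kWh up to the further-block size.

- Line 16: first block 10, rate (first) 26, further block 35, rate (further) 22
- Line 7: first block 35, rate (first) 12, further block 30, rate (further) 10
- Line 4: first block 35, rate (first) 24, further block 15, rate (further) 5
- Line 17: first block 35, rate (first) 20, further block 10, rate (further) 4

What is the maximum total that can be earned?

1870

Rank every tier by rate: Line 16/first 26 > Line 4/first 24 > Line 16/second 22 > Line 17/first 20 > Line 7/first 12 > Line 7/second 10 > Line 4/second 5 > Line 17/second 4.
Line 16/first (26): +10 — 70 left.
Fill Line 4 first block (35 at 24) — 35 left.
Line 16/second (22): +35 — 0 left.
Total = 26×10 + 24×35 + 22×35 = 1870.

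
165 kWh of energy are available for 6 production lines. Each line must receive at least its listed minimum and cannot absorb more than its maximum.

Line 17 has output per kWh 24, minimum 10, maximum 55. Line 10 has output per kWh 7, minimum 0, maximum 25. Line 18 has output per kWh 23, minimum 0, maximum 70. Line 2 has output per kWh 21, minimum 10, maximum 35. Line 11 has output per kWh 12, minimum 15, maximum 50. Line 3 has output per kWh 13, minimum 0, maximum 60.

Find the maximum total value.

3635

Meeting every minimum uses 10+0+0+10+15+0 = 35 kWh, leaving 130.
Highest output per kWh first: Line 17 24 > Line 18 23 > Line 2 21 > Line 3 13 > Line 11 12 > Line 10 7.
Line 17 takes 45 more to reach its cap of 55 ; 85 left.
Line 18: +70 to 70 (cap) ; 15 left.
Only 15 left; Line 2 takes them to reach 25.
Total = 24×55 + 23×70 + 21×25 + 12×15 = 3635.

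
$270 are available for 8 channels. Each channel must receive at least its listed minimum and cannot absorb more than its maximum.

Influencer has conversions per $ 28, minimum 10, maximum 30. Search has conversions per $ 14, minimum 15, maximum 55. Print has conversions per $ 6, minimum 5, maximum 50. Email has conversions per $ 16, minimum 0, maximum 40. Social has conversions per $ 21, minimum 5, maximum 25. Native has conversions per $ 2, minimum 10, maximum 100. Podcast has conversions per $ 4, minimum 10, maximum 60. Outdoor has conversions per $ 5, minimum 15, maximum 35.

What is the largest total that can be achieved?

Meeting every minimum uses 10+15+5+0+5+10+10+15 = 70 $, leaving 200.
Order the channels by conversions per $: Influencer 28 > Social 21 > Email 16 > Search 14 > Print 6 > Outdoor 5 > Podcast 4 > Native 2.
Give Influencer 20 more to hit its cap of 30 ; 180 left.
Social takes 20 more to reach its cap of 25 ; 160 left.
Email: +40 to 40 (cap) ; 120 left.
Give Search 40 more to hit its cap of 55 ; 80 left.
Give Print 45 more to hit its cap of 50 ; 35 left.
Give Outdoor 20 more to hit its cap of 35 ; 15 left.
Only 15 left; Podcast takes them to reach 25.
Total = 28×30 + 14×55 + 6×50 + 16×40 + 21×25 + 2×10 + 4×25 + 5×35 = 3370.

3370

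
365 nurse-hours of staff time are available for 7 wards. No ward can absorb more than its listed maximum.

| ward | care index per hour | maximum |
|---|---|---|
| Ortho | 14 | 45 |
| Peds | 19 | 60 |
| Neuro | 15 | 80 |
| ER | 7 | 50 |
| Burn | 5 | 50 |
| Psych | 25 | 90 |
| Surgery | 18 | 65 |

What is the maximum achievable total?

6565

Order the wards by care index per hour: Psych 25 > Peds 19 > Surgery 18 > Neuro 15 > Ortho 14 > ER 7 > Burn 5.
Psych takes 90 to reach its cap of 90 ; 275 left.
Peds takes 60 to reach its cap of 60 ; 215 left.
Give Surgery 65 to hit its cap of 65 ; 150 left.
Give Neuro 80 to hit its cap of 80 ; 70 left.
Ortho: +45 to 45 (cap) ; 25 left.
Only 25 left; ER takes them to reach 25.
Total = 14×45 + 19×60 + 15×80 + 7×25 + 25×90 + 18×65 = 6565.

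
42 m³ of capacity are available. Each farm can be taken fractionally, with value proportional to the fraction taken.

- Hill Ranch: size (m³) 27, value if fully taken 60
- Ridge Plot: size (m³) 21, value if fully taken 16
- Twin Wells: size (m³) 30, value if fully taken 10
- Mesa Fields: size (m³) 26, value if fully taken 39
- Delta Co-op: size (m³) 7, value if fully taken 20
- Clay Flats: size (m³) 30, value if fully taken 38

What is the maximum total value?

Sort by value density: Delta Co-op 20/7≈2.86, Hill Ranch 60/27≈2.22, Mesa Fields 39/26≈1.5, Clay Flats 38/30≈1.27, Ridge Plot 16/21≈0.762, Twin Wells 10/30≈0.333.
Take all of Delta Co-op (7 m³, value 20) — 35 m³ left.
Hill Ranch: take in full, 27 m³ for value 60 — 8 left.
Fill the last 8 m³ with part of Mesa Fields: 8/26 of it earns 12.
Total value = 92.

92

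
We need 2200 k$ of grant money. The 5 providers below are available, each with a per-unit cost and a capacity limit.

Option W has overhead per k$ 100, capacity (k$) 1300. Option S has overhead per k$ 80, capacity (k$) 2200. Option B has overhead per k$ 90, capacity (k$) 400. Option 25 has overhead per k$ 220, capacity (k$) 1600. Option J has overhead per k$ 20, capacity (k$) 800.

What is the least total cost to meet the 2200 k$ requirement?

128000

Fill from the cheapest provider first.
Option J (20): use full 800 → 1400 k$ to go.
Take 1400 from Option S at 80 to finish.
Option B, Option W, Option 25: unused.
Cost = 800×20 + 1400×80 = 128000.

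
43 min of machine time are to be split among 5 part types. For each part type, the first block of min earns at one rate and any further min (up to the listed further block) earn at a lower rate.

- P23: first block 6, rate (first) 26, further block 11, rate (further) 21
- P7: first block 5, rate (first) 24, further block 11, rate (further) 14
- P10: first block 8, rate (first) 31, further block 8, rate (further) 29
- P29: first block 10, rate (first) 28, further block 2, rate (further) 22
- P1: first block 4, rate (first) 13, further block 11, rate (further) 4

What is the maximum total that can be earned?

1164

Treat each block as its own option and order by rate: P10/tier1 31 > P10/tier2 29 > P29/tier1 28 > P23/tier1 26 > P7/tier1 24 > P29/tier2 22 > P23/tier2 21 > P7/tier2 14 > P1/tier1 13 > P1/tier2 4.
P10/tier1 (31): +8 ; 35 left.
Fill P10 tier2 block (8 at 29) ; 27 left.
P29 tier1 at 28: fill all 10 ; 17 left.
P23 tier1 at 26: fill all 6 ; 11 left.
P7/tier1 (24): +5 ; 6 left.
P29/tier2 (22): +2 ; 4 left.
P23/tier2: +4 of 11 at 21; pool empty.
Total = 31×8 + 29×8 + 28×10 + 26×6 + 24×5 + 22×2 + 21×4 = 1164.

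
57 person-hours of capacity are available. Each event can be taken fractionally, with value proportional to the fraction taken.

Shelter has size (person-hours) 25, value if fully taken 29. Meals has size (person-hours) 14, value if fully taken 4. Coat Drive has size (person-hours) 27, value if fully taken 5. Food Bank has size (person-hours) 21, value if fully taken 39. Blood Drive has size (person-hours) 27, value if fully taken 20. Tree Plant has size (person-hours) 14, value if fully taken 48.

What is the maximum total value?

Rank by value-to-size ratio: Tree Plant 48/14≈3.43, Food Bank 39/21≈1.86, Shelter 29/25≈1.16, Blood Drive 20/27≈0.741, Meals 4/14≈0.286, Coat Drive 5/27≈0.185.
Tree Plant: take in full, 14 person-hours for value 48 ; 43 left.
Food Bank: take in full, 21 person-hours for value 39 ; 22 left.
Fill the last 22 person-hours with part of Shelter: 22/25 of it earns 25.52.
Total value = 112.52.

112.52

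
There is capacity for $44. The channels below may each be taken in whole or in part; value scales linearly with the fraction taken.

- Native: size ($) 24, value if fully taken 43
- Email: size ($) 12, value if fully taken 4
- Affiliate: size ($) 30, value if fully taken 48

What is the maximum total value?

Sort by value density: Native 43/24≈1.79, Affiliate 48/30≈1.6, Email 4/12≈0.333.
All 24 $ of Native fit (value 43) → 20 remain.
20 $ left: a 20/30 share of Affiliate gives 48×20/30 = 32.
Total value = 75.

75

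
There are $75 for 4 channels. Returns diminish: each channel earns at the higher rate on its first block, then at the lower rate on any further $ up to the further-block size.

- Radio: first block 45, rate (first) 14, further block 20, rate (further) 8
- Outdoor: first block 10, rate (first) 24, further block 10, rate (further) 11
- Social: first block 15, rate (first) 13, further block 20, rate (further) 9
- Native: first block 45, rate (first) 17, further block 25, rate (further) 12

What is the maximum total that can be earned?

Treat each block as its own option and order by rate: Outdoor/tier1 24 > Native/tier1 17 > Radio/tier1 14 > Social/tier1 13 > Native/tier2 12 > Outdoor/tier2 11 > Social/tier2 9 > Radio/tier2 8.
Outdoor tier1 at 24: fill all 10 → 65 left.
Native/tier1 (17): +45 → 20 left.
20 remain; put them into Radio tier1 at 14.
Total = 24×10 + 17×45 + 14×20 = 1285.

1285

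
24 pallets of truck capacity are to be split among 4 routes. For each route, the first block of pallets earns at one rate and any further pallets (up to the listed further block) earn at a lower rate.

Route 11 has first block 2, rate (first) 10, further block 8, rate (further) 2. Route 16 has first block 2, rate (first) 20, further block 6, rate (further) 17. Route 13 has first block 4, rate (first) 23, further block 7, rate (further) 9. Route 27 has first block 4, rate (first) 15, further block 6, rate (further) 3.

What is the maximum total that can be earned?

368

Rank every tier by rate: Route 13/first 23 > Route 16/first 20 > Route 16/second 17 > Route 27/first 15 > Route 11/first 10 > Route 13/second 9 > Route 27/second 3 > Route 11/second 2.
Fill Route 13 first block (4 at 23) ; 20 left.
Fill Route 16 first block (2 at 20) ; 18 left.
Fill Route 16 second block (6 at 17) ; 12 left.
Route 27/first (15): +4 ; 8 left.
Route 11/first (10): +2 ; 6 left.
Route 13 second at 9: only 6 left, fill 6.
Total = 23×4 + 20×2 + 17×6 + 15×4 + 10×2 + 9×6 = 368.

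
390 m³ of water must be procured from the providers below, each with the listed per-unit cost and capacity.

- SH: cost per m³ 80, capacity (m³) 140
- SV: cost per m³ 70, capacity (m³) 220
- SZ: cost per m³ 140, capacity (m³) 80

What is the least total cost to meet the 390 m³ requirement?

30800

Use providers in increasing cost order.
Take 220 from SV at 70 → need 170 more.
SH (80): use full 140 → 30 m³ to go.
SZ at 140: take 30 of its 80 → requirement met.
Cost = 220×70 + 140×80 + 30×140 = 30800.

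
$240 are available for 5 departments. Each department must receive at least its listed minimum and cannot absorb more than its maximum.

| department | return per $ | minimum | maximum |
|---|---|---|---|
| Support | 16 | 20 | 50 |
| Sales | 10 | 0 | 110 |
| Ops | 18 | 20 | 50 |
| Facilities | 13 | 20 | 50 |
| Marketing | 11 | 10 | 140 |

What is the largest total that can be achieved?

3340

Meeting every minimum uses 20+0+20+20+10 = 70 $, leaving 170.
Order the departments by return per $: Ops 18 > Support 16 > Facilities 13 > Marketing 11 > Sales 10.
Ops: +30 to 50 (cap) — 140 left.
Give Support 30 more to hit its cap of 50 — 110 left.
Give Facilities 30 more to hit its cap of 50 — 80 left.
Marketing: +80 (room for 130) → 90. Pool exhausted.
Total = 16×50 + 18×50 + 13×50 + 11×90 = 3340.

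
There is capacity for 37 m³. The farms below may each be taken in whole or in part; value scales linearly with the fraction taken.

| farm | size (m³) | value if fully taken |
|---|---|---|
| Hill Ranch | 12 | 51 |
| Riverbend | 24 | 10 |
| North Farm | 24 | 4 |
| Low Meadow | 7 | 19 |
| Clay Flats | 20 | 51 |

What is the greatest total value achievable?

Sort by value density: Hill Ranch 51/12≈4.25, Low Meadow 19/7≈2.71, Clay Flats 51/20≈2.55, Riverbend 10/24≈0.417, North Farm 4/24≈0.167.
All 12 m³ of Hill Ranch fit (value 51) — 25 remain.
Low Meadow: take in full, 7 m³ for value 19 — 18 left.
Only 18 m³ remain; take 18/20 of Clay Flats for value 51×18/20 = 45.9.
Total value = 115.9.

115.9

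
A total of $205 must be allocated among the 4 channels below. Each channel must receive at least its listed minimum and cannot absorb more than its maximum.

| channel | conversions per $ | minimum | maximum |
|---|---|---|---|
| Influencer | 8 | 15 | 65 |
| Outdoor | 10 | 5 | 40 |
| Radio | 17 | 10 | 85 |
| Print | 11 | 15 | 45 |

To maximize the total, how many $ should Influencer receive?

35

Meeting every minimum uses 15+5+10+15 = 45 $, leaving 160.
Highest conversions per $ first: Radio 17 > Print 11 > Outdoor 10 > Influencer 8.
Give Radio 75 more to hit its cap of 85 → 85 left.
Give Print 30 more to hit its cap of 45 → 55 left.
Outdoor takes 35 more to reach its cap of 40 → 20 left.
Influencer has room for 50 more but only 20 remain, so it gets 35.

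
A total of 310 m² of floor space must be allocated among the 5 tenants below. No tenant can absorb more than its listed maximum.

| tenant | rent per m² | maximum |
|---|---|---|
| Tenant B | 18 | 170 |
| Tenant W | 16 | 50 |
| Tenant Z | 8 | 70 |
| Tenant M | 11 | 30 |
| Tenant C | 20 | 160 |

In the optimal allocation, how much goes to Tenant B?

150

Order the tenants by rent per m²: Tenant C 20 > Tenant B 18 > Tenant W 16 > Tenant M 11 > Tenant Z 8.
Give Tenant C 160 to hit its cap of 160 → 150 left.
Only 150 left; Tenant B takes them to reach 150.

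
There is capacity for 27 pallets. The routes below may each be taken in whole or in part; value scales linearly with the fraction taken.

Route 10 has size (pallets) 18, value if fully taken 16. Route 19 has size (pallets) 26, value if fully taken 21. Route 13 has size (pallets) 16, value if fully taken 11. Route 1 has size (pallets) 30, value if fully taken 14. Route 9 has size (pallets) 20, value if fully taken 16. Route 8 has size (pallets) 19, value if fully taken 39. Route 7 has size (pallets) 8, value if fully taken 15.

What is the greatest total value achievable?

54

Rank by value-to-size ratio: Route 8 39/19≈2.05, Route 7 15/8≈1.88, Route 10 16/18≈0.889, Route 19 21/26≈0.808, Route 9 16/20≈0.8, Route 13 11/16≈0.688, Route 1 14/30≈0.467.
Route 8: take in full, 19 pallets for value 39 → 8 left.
All 8 pallets of Route 7 fit (value 15) → 0 remain.
Total value = 54.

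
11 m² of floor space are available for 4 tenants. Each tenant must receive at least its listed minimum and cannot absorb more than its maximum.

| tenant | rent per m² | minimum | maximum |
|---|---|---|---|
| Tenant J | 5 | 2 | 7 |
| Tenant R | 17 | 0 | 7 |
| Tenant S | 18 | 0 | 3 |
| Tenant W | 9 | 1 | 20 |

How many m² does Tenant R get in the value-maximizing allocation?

Meeting every minimum uses 2+0+0+1 = 3 m², leaving 8.
Order the tenants by rent per m²: Tenant S 18 > Tenant R 17 > Tenant W 9 > Tenant J 5.
Give Tenant S 3 more to hit its cap of 3 ; 5 left.
Tenant R has room for 7 more but only 5 remain, so it gets 5.

5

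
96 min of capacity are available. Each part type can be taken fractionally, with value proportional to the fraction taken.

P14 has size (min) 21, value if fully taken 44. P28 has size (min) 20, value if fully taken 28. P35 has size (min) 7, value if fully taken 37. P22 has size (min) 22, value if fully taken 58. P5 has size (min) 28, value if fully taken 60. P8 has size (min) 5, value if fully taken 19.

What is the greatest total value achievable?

236.2

Best value per unit of size first: P35 37/7≈5.29, P8 19/5≈3.8, P22 58/22≈2.64, P5 60/28≈2.14, P14 44/21≈2.1, P28 28/20≈1.4.
P35: take in full, 7 min for value 37 → 89 left.
P8: take in full, 5 min for value 19 → 84 left.
Take all of P22 (22 min, value 58) → 62 min left.
Take all of P5 (28 min, value 60) → 34 min left.
P14: take in full, 21 min for value 44 → 13 left.
Fill the last 13 min with part of P28: 13/20 of it earns 18.2.
Total value = 236.2.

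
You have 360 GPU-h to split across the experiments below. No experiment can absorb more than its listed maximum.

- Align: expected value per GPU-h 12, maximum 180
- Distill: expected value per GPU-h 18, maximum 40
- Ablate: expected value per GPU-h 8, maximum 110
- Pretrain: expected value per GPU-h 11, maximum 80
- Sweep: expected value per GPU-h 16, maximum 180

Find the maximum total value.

5280

Rank by expected value per GPU-h: Distill 18 > Sweep 16 > Align 12 > Pretrain 11 > Ablate 8.
Distill: +40 to 40 (cap) — 320 left.
Sweep: +180 to 180 (cap) — 140 left.
Only 140 left; Align takes them to reach 140.
Total = 12×140 + 18×40 + 16×180 = 5280.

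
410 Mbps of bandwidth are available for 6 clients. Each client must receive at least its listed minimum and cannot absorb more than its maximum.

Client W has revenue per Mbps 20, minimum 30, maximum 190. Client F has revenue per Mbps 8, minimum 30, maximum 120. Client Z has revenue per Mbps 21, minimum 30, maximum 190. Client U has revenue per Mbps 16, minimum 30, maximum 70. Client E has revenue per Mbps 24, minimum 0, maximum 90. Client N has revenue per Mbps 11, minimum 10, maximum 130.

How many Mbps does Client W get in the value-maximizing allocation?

60

Meeting every minimum uses 30+30+30+30+0+10 = 130 Mbps, leaving 280.
Highest revenue per Mbps first: Client E 24 > Client Z 21 > Client W 20 > Client U 16 > Client N 11 > Client F 8.
Give Client E 90 more to hit its cap of 90 → 190 left.
Client Z: +160 to 190 (cap) → 30 left.
Client W: +30 (room for 160) → 60. Pool exhausted.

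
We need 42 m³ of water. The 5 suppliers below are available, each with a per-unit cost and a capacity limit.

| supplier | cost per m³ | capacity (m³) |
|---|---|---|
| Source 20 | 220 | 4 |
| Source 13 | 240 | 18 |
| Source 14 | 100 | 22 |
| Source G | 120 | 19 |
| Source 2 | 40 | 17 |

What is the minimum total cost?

3240

Fill from the cheapest supplier first.
Source 2 at 40: take all 17 m³ → 25 still needed.
Take 22 from Source 14 at 100 → need 3 more.
Source G at 120: take 3 of its 19 → requirement met.
Source 20, Source 13: unused.
Cost = 17×40 + 22×100 + 3×120 = 3240.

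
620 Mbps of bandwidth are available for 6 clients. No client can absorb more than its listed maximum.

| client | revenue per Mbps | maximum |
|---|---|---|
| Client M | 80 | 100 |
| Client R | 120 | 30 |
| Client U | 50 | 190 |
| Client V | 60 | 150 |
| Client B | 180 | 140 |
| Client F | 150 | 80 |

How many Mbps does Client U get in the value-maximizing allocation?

120

Highest revenue per Mbps first: Client B 180 > Client F 150 > Client R 120 > Client M 80 > Client V 60 > Client U 50.
Client B takes 140 to reach its cap of 140 → 480 left.
Client F takes 80 to reach its cap of 80 → 400 left.
Client R: +30 to 30 (cap) → 370 left.
Give Client M 100 to hit its cap of 100 → 270 left.
Client V takes 150 to reach its cap of 150 → 120 left.
Client U: +120 (room for 190) → 120. Pool exhausted.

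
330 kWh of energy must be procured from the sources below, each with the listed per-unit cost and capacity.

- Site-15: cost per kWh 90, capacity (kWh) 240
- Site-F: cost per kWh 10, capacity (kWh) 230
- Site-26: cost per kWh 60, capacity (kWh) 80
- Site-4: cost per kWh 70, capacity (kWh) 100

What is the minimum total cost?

8500

Fill from the cheapest source first.
Site-F at 10: take all 230 kWh ; 100 still needed.
Site-26 at 60: take all 80 kWh ; 20 still needed.
Take 20 from Site-4 at 70 to finish.
Site-15: unused.
Cost = 230×10 + 80×60 + 20×70 = 8500.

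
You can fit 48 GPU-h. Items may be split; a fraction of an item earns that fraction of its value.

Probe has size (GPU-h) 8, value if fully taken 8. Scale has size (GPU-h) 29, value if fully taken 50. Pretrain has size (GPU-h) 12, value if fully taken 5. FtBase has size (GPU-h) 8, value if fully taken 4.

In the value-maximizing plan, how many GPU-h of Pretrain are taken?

3

Sort by value density: Scale 50/29≈1.72, Probe 8/8≈1, FtBase 4/8≈0.5, Pretrain 5/12≈0.417.
All 29 GPU-h of Scale fit (value 50) → 19 remain.
Take all of Probe (8 GPU-h, value 8) → 11 GPU-h left.
FtBase: take in full, 8 GPU-h for value 4 → 3 left.
3 GPU-h left: a 3/12 share of Pretrain gives 5×3/12 = 1.25.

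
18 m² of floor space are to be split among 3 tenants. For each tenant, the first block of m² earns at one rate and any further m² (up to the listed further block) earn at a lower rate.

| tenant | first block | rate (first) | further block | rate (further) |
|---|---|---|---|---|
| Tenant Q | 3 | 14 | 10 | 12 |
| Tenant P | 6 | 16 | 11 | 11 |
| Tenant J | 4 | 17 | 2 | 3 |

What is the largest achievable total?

Rank every tier by rate: Tenant J/tier1 17 > Tenant P/tier1 16 > Tenant Q/tier1 14 > Tenant Q/tier2 12 > Tenant P/tier2 11 > Tenant J/tier2 3.
Tenant J/tier1 (17): +4 → 14 left.
Fill Tenant P tier1 block (6 at 16) → 8 left.
Fill Tenant Q tier1 block (3 at 14) → 5 left.
Tenant Q tier2 at 12: only 5 left, fill 5.
Total = 17×4 + 16×6 + 14×3 + 12×5 = 266.

266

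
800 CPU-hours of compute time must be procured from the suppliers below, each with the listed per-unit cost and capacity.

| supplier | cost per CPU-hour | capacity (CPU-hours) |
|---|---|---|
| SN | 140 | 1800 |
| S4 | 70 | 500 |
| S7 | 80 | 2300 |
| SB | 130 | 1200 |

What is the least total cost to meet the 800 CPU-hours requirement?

59000

Cheapest first:
S4 at 70: take all 500 CPU-hours — 300 still needed.
S7 at 80: take 300 of its 2300 — requirement met.
SB, SN: unused.
Cost = 500×70 + 300×80 = 59000.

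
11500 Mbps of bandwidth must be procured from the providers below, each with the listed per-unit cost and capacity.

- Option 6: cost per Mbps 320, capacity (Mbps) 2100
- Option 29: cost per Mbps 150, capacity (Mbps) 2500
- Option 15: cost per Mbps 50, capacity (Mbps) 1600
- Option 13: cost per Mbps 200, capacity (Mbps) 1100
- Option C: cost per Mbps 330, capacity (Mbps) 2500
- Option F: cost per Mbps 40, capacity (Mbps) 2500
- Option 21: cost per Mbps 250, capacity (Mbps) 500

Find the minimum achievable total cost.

1968000

Fill from the cheapest provider first.
Option F (40): use full 2500 ; 9000 Mbps to go.
Option 15 (50): use full 1600 ; 7400 Mbps to go.
Option 29 (150): use full 2500 ; 4900 Mbps to go.
Option 13 (200): use full 1100 ; 3800 Mbps to go.
Take 500 from Option 21 at 250 ; need 3300 more.
Take 2100 from Option 6 at 320 ; need 1200 more.
Take 1200 from Option C at 330 to finish.
Cost = 2500×40 + 1600×50 + 2500×150 + 1100×200 + 500×250 + 2100×320 + 1200×330 = 1968000.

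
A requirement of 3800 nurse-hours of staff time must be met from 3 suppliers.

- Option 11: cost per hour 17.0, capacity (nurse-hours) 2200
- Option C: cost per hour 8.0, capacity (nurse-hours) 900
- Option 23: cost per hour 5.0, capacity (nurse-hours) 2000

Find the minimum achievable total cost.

Use suppliers in increasing cost order.
Option 23 at 5.0: take all 2000 nurse-hours — 1800 still needed.
Take 900 from Option C at 8.0 — need 900 more.
Option 11 (17.0): take the remaining 900 — done.
Cost = 2000×5.0 + 900×8.0 + 900×17.0 = 32500.

32500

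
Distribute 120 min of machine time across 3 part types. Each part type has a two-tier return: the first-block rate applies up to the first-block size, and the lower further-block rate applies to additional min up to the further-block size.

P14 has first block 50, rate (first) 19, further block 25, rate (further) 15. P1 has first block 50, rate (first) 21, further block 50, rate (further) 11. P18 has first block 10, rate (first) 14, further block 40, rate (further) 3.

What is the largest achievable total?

2300

Rank every tier by rate: P1/first 21 > P14/first 19 > P14/second 15 > P18/first 14 > P1/second 11 > P18/second 3.
Fill P1 first block (50 at 21) — 70 left.
P14 first at 19: fill all 50 — 20 left.
P14/second: +20 of 25 at 15; pool empty.
Total = 21×50 + 19×50 + 15×20 = 2300.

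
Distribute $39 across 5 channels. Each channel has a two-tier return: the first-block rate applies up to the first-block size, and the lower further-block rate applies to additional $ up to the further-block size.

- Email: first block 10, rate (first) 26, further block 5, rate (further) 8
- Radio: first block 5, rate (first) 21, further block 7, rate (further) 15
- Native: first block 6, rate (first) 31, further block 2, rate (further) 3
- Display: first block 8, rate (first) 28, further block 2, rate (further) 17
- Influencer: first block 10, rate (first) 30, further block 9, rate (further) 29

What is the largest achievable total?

1127

Order all 10 blocks by rate: Native/tier1 31 > Influencer/tier1 30 > Influencer/tier2 29 > Display/tier1 28 > Email/tier1 26 > Radio/tier1 21 > Display/tier2 17 > Radio/tier2 15 > Email/tier2 8 > Native/tier2 3.
Native/tier1 (31): +6 — 33 left.
Influencer/tier1 (30): +10 — 23 left.
Influencer tier2 at 29: fill all 9 — 14 left.
Fill Display tier1 block (8 at 28) — 6 left.
6 remain; put them into Email tier1 at 26.
Total = 31×6 + 30×10 + 29×9 + 28×8 + 26×6 = 1127.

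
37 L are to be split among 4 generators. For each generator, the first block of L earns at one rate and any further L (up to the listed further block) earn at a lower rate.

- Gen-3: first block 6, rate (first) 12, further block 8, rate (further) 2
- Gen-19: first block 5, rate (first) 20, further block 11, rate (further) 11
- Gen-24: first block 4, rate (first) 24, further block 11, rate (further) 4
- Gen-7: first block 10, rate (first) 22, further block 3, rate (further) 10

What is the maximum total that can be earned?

Treat each block as its own option and order by rate: Gen-24/first 24 > Gen-7/first 22 > Gen-19/first 20 > Gen-3/first 12 > Gen-19/second 11 > Gen-7/second 10 > Gen-24/second 4 > Gen-3/second 2.
Gen-24/first (24): +4 → 33 left.
Fill Gen-7 first block (10 at 22) → 23 left.
Gen-19 first at 20: fill all 5 → 18 left.
Gen-3/first (12): +6 → 12 left.
Gen-19/second (11): +11 → 1 left.
Gen-7 second at 10: only 1 left, fill 1.
Total = 24×4 + 22×10 + 20×5 + 12×6 + 11×11 + 10×1 = 619.

619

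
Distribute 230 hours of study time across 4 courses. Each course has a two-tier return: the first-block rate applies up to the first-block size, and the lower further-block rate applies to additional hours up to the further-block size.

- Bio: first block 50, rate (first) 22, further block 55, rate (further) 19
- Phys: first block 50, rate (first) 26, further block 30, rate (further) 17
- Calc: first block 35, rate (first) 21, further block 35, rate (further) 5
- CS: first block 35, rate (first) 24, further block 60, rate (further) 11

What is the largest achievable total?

Treat each block as its own option and order by rate: Phys/first 26 > CS/first 24 > Bio/first 22 > Calc/first 21 > Bio/second 19 > Phys/second 17 > CS/second 11 > Calc/second 5.
Fill Phys first block (50 at 26) → 180 left.
CS/first (24): +35 → 145 left.
Fill Bio first block (50 at 22) → 95 left.
Fill Calc first block (35 at 21) → 60 left.
Bio second at 19: fill all 55 → 5 left.
Phys/second: +5 of 30 at 17; pool empty.
Total = 26×50 + 24×35 + 22×50 + 21×35 + 19×55 + 17×5 = 5105.

5105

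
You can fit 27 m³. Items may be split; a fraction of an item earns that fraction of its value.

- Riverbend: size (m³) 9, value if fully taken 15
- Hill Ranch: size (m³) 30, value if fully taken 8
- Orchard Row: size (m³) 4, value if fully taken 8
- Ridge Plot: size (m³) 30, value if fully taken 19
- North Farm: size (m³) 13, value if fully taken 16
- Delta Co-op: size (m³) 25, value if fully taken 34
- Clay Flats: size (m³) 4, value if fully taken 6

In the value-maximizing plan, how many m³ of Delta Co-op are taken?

10

Sort by value density: Orchard Row 8/4≈2, Riverbend 15/9≈1.67, Clay Flats 6/4≈1.5, Delta Co-op 34/25≈1.36, North Farm 16/13≈1.23, Ridge Plot 19/30≈0.633, Hill Ranch 8/30≈0.267.
All 4 m³ of Orchard Row fit (value 8) ; 23 remain.
Riverbend: take in full, 9 m³ for value 15 ; 14 left.
All 4 m³ of Clay Flats fit (value 6) ; 10 remain.
Only 10 m³ remain; take 10/25 of Delta Co-op for value 34×10/25 = 13.6.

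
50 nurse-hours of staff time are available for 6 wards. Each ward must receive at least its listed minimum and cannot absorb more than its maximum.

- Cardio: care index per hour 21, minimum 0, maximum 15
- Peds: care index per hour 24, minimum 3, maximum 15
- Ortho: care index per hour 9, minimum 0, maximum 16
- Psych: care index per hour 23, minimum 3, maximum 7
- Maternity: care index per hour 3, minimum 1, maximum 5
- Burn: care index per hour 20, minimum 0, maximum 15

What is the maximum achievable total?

Meeting every minimum uses 0+3+0+3+1+0 = 7 nurse-hours, leaving 43.
Rank by care index per hour: Peds 24 > Psych 23 > Cardio 21 > Burn 20 > Ortho 9 > Maternity 3.
Peds: +12 to 15 (cap) — 31 left.
Psych: +4 to 7 (cap) — 27 left.
Give Cardio 15 more to hit its cap of 15 — 12 left.
Burn has room for 15 more but only 12 remain, so it gets 12.
Total = 21×15 + 24×15 + 23×7 + 3×1 + 20×12 = 1079.

1079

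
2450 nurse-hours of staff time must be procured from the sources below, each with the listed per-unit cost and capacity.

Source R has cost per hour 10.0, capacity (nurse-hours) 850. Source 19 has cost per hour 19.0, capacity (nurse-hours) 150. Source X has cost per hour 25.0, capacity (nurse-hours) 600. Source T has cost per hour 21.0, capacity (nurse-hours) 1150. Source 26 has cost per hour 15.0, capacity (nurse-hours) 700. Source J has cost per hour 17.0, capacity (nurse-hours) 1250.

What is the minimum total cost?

Cheapest first:
Source R (10.0): use full 850 → 1600 nurse-hours to go.
Take 700 from Source 26 at 15.0 → need 900 more.
Source J at 17.0: take 900 of its 1250 → requirement met.
Source 19, Source T, Source X: unused.
Cost = 850×10.0 + 700×15.0 + 900×17.0 = 34300.

34300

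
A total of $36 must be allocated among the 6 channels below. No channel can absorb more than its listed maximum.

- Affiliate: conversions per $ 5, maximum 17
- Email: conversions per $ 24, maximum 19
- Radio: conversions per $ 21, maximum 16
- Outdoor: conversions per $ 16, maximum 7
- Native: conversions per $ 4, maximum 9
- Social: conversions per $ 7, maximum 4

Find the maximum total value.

Order the channels by conversions per $: Email 24 > Radio 21 > Outdoor 16 > Social 7 > Affiliate 5 > Native 4.
Email takes 19 to reach its cap of 19 — 17 left.
Give Radio 16 to hit its cap of 16 — 1 left.
Outdoor has room for 7 but only 1 remain, so it gets 1.
Total = 24×19 + 21×16 + 16×1 = 808.

808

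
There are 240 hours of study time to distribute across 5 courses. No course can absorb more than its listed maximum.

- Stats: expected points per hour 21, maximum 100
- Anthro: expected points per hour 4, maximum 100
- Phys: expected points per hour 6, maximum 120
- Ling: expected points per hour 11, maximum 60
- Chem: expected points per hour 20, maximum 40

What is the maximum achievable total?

Rank by expected points per hour: Stats 21 > Chem 20 > Ling 11 > Phys 6 > Anthro 4.
Stats: +100 to 100 (cap) ; 140 left.
Chem: +40 to 40 (cap) ; 100 left.
Ling takes 60 to reach its cap of 60 ; 40 left.
Only 40 left; Phys takes them to reach 40.
Total = 21×100 + 6×40 + 11×60 + 20×40 = 3800.

3800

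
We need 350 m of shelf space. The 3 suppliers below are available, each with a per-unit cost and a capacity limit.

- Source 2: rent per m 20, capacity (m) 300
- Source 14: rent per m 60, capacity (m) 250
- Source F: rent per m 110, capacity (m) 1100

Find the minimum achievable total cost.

9000

Use suppliers in increasing cost order.
Source 2 (20): use full 300 — 50 m to go.
Source 14 (60): take the remaining 50 — done.
Source F: unused.
Cost = 300×20 + 50×60 = 9000.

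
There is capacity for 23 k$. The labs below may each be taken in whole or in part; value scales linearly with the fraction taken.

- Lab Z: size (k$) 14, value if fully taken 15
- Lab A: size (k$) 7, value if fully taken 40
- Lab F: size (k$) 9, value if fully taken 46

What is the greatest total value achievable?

93.5

Sort by value density: Lab A 40/7≈5.71, Lab F 46/9≈5.11, Lab Z 15/14≈1.07.
Take all of Lab A (7 k$, value 40) — 16 k$ left.
Lab F: take in full, 9 k$ for value 46 — 7 left.
Only 7 k$ remain; take 7/14 of Lab Z for value 15×7/14 = 7.5.
Total value = 93.5.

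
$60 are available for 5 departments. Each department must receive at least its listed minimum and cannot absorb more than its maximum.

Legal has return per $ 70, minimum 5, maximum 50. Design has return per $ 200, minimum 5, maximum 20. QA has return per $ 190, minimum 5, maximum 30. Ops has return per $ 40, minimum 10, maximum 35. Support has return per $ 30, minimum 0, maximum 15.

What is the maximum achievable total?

Meeting every minimum uses 5+5+5+10+0 = 25 $, leaving 35.
Highest return per $ first: Design 200 > QA 190 > Legal 70 > Ops 40 > Support 30.
Design: +15 to 20 (cap) ; 20 left.
QA has room for 25 more but only 20 remain, so it gets 25.
Total = 70×5 + 200×20 + 190×25 + 40×10 = 9500.

9500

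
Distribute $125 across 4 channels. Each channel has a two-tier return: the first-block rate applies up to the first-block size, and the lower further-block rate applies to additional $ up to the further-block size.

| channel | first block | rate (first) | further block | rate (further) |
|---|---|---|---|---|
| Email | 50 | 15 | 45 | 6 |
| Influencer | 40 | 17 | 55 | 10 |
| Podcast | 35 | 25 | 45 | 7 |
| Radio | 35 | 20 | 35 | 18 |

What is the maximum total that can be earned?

Rank every tier by rate: Podcast/T1 25 > Radio/T1 20 > Radio/T2 18 > Influencer/T1 17 > Email/T1 15 > Influencer/T2 10 > Podcast/T2 7 > Email/T2 6.
Fill Podcast T1 block (35 at 25) ; 90 left.
Radio/T1 (20): +35 ; 55 left.
Radio T2 at 18: fill all 35 ; 20 left.
20 remain; put them into Influencer T1 at 17.
Total = 25×35 + 20×35 + 18×35 + 17×20 = 2545.

2545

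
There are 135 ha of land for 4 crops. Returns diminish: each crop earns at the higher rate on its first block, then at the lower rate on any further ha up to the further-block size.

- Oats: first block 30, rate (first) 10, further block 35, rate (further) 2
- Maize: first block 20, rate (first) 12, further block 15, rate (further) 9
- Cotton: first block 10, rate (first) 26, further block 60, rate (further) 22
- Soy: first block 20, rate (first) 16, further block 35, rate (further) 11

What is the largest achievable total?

Order all 8 blocks by rate: Cotton/T1 26 > Cotton/T2 22 > Soy/T1 16 > Maize/T1 12 > Soy/T2 11 > Oats/T1 10 > Maize/T2 9 > Oats/T2 2.
Fill Cotton T1 block (10 at 26) — 125 left.
Cotton T2 at 22: fill all 60 — 65 left.
Fill Soy T1 block (20 at 16) — 45 left.
Fill Maize T1 block (20 at 12) — 25 left.
Soy T2 at 11: only 25 left, fill 25.
Total = 26×10 + 22×60 + 16×20 + 12×20 + 11×25 = 2415.

2415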